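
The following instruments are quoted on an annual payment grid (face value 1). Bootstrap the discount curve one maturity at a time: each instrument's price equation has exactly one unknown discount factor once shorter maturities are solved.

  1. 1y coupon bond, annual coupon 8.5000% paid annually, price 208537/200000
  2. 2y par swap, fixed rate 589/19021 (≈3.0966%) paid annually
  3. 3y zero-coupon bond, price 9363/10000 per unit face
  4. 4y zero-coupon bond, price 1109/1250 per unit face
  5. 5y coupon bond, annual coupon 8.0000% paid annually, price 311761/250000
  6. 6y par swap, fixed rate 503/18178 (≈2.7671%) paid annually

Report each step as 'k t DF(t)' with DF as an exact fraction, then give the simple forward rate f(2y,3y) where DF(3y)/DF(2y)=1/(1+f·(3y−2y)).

step 1 [1y] bond c/1=17/200: DF=(208537/200000 − 17/200·(0))/(1+17/200) = 961/1000 ≈ 0.961000
step 2 [2y] swap r/1=589/19021: DF=(1 − 589/19021·(0.961000))/(1+589/19021) = 9411/10000 ≈ 0.941100
step 3 [3y] zero: DF = P = 9363/10000 ≈ 0.936300
step 4 [4y] zero: DF = P = 1109/1250 ≈ 0.887200
step 5 [5y] bond c/1=2/25: DF=(311761/250000 − 2/25·(0.961000+0.941100+0.936300+0.887200))/(1+2/25) = 8787/10000 ≈ 0.878700
step 6 [6y] swap r/1=503/18178: DF=(1 − 503/18178·(0.961000+0.941100+0.936300+0.887200+0.878700))/(1+503/18178) = 8491/10000 ≈ 0.849100

1 1 961/1000
2 2 9411/10000
3 3 9363/10000
4 4 1109/1250
5 5 8787/10000
6 6 8491/10000
f(2y,3y) = ((9411/10000)/(9363/10000) − 1)/(1) = 16/3121 ≈ 0.5127%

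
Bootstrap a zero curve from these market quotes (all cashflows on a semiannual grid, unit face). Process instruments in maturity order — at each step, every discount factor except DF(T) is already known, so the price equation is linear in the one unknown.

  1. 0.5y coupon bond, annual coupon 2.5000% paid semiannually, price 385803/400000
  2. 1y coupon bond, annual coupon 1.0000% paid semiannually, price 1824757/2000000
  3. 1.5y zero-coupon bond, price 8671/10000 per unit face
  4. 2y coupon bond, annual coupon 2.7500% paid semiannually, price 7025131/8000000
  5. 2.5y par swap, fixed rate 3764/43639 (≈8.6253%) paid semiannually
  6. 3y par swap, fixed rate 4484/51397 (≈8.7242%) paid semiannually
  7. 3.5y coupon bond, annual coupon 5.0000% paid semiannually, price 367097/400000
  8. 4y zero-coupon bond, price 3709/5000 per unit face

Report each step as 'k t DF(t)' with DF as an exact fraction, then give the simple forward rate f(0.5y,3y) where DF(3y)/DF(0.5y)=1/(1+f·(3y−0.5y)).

step 1 [0.5y] bond c/2=1/80: DF=(385803/400000 − 1/80·(0))/(1+1/80) = 4763/5000 ≈ 0.952600
step 2 [1y] bond c/2=1/200: DF=(1824757/2000000 − 1/200·(0.952600))/(1+1/200) = 9031/10000 ≈ 0.903100
step 3 [1.5y] zero: DF = P = 8671/10000 ≈ 0.867100
step 4 [2y] bond c/2=11/800: DF=(7025131/8000000 − 11/800·(0.952600+0.903100+0.867100))/(1+11/800) = 8293/10000 ≈ 0.829300
step 5 [2.5y] swap r/2=1882/43639: DF=(1 − 1882/43639·(0.952600+0.903100+0.867100+0.829300))/(1+1882/43639) = 4059/5000 ≈ 0.811800
step 6 [3y] swap r/2=2242/51397: DF=(1 − 2242/51397·(0.952600+0.903100+0.867100+0.829300+0.811800))/(1+2242/51397) = 3879/5000 ≈ 0.775800
step 7 [3.5y] bond c/2=1/40: DF=(367097/400000 − 1/40·(0.952600+0.903100+0.867100+0.829300+0.811800+0.775800))/(1+1/40) = 77/100 ≈ 0.770000
step 8 [4y] zero: DF = P = 3709/5000 ≈ 0.741800

1 1/2 4763/5000
2 1 9031/10000
3 3/2 8671/10000
4 2 8293/10000
5 5/2 4059/5000
6 3 3879/5000
7 7/2 77/100
8 4 3709/5000
f(0.5y,3y) = ((4763/5000)/(3879/5000) − 1)/(5/2) = 1768/19395 ≈ 9.1158%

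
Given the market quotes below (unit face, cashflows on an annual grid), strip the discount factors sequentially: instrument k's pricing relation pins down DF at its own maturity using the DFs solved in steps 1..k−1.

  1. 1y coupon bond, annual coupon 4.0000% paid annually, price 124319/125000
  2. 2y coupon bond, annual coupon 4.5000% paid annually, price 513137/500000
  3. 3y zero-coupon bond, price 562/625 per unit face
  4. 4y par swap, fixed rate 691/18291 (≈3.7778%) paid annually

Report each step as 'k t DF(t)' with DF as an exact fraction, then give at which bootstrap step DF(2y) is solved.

1 1 9563/10000
2 2 9409/10000
3 3 562/625
4 4 4309/5000
DF(2y) is solved at step 2

step 1 [1y] bond c/1=1/25: DF=(124319/125000 − 1/25·(0))/(1+1/25) = 9563/10000 ≈ 0.956300
step 2 [2y] bond c/1=9/200: DF=(513137/500000 − 9/200·(0.956300))/(1+9/200) = 9409/10000 ≈ 0.940900
step 3 [3y] zero: DF = P = 562/625 ≈ 0.899200
step 4 [4y] swap r/1=691/18291: DF=(1 − 691/18291·(0.956300+0.940900+0.899200))/(1+691/18291) = 4309/5000 ≈ 0.861800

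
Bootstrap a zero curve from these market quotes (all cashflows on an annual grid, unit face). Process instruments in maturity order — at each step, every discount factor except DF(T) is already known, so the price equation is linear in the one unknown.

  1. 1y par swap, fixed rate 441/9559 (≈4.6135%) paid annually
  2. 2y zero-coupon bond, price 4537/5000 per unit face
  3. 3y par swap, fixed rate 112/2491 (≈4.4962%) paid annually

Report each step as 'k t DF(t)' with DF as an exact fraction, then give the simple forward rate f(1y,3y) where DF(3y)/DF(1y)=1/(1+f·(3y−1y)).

step 1 [1y] swap r/1=441/9559: DF=(1 − 441/9559·(0))/(1+441/9559) = 9559/10000 ≈ 0.955900
step 2 [2y] zero: DF = P = 4537/5000 ≈ 0.907400
step 3 [3y] swap r/1=112/2491: DF=(1 − 112/2491·(0.955900+0.907400))/(1+112/2491) = 548/625 ≈ 0.876800

1 1 9559/10000
2 2 4537/5000
3 3 548/625
f(1y,3y) = ((9559/10000)/(548/625) − 1)/(2) = 791/17536 ≈ 4.5107%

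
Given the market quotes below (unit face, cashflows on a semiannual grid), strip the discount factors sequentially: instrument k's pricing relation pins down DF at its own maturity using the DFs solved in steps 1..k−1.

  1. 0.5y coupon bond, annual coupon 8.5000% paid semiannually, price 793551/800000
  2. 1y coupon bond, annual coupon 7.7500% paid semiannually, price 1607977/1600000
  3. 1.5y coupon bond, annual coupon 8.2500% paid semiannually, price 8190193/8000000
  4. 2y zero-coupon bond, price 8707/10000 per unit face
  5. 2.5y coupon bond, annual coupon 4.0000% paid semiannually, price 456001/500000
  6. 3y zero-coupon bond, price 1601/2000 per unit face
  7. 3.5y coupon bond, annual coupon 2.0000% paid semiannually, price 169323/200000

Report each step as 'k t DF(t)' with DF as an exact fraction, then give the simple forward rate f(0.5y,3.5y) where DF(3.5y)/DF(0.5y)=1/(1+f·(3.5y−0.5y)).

1 1/2 1903/2000
2 1 233/250
3 3/2 4543/5000
4 2 8707/10000
5 5/2 8223/10000
6 3 1601/2000
7 7/2 7859/10000
f(0.5y,3.5y) = ((1903/2000)/(7859/10000) − 1)/(3) = 552/7859 ≈ 7.0238%

step 1 [0.5y] bond c/2=17/400: DF=(793551/800000 − 17/400·(0))/(1+17/400) = 1903/2000 ≈ 0.951500
step 2 [1y] bond c/2=31/800: DF=(1607977/1600000 − 31/800·(0.951500))/(1+31/800) = 233/250 ≈ 0.932000
step 3 [1.5y] bond c/2=33/800: DF=(8190193/8000000 − 33/800·(0.951500+0.932000))/(1+33/800) = 4543/5000 ≈ 0.908600
step 4 [2y] zero: DF = P = 8707/10000 ≈ 0.870700
step 5 [2.5y] bond c/2=1/50: DF=(456001/500000 − 1/50·(0.951500+0.932000+0.908600+0.870700))/(1+1/50) = 8223/10000 ≈ 0.822300
step 6 [3y] zero: DF = P = 1601/2000 ≈ 0.800500
step 7 [3.5y] bond c/2=1/100: DF=(169323/200000 − 1/100·(0.951500+0.932000+0.908600+0.870700+0.822300+0.800500))/(1+1/100) = 7859/10000 ≈ 0.785900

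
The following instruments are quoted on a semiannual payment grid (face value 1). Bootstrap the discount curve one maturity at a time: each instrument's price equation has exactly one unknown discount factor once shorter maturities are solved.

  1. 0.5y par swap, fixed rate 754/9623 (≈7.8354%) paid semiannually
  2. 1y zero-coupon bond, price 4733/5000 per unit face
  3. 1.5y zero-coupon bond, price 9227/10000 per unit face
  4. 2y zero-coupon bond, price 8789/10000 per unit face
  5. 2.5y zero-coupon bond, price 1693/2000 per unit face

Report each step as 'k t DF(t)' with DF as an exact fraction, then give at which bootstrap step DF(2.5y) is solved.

1 1/2 9623/10000
2 1 4733/5000
3 3/2 9227/10000
4 2 8789/10000
5 5/2 1693/2000
DF(2.5y) is solved at step 5

step 1 [0.5y] swap r/2=377/9623: DF=(1 − 377/9623·(0))/(1+377/9623) = 9623/10000 ≈ 0.962300
step 2 [1y] zero: DF = P = 4733/5000 ≈ 0.946600
step 3 [1.5y] zero: DF = P = 9227/10000 ≈ 0.922700
step 4 [2y] zero: DF = P = 8789/10000 ≈ 0.878900
step 5 [2.5y] zero: DF = P = 1693/2000 ≈ 0.846500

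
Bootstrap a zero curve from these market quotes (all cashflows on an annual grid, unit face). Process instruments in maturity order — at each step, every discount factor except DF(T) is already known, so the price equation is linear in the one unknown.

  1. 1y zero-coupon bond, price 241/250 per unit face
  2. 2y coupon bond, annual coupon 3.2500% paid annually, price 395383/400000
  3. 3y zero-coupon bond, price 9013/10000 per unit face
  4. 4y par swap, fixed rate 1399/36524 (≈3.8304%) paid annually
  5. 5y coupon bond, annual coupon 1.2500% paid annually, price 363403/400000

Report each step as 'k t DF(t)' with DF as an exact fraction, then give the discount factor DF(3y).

1 1 241/250
2 2 927/1000
3 3 9013/10000
4 4 8601/10000
5 5 4261/5000
DF(3y) = 9013/10000 ≈ 0.901300

step 1 [1y] zero: DF = P = 241/250 ≈ 0.964000
step 2 [2y] bond c/1=13/400: DF=(395383/400000 − 13/400·(0.964000))/(1+13/400) = 927/1000 ≈ 0.927000
step 3 [3y] zero: DF = P = 9013/10000 ≈ 0.901300
step 4 [4y] swap r/1=1399/36524: DF=(1 − 1399/36524·(0.964000+0.927000+0.901300))/(1+1399/36524) = 8601/10000 ≈ 0.860100
step 5 [5y] bond c/1=1/80: DF=(363403/400000 − 1/80·(0.964000+0.927000+0.901300+0.860100))/(1+1/80) = 4261/5000 ≈ 0.852200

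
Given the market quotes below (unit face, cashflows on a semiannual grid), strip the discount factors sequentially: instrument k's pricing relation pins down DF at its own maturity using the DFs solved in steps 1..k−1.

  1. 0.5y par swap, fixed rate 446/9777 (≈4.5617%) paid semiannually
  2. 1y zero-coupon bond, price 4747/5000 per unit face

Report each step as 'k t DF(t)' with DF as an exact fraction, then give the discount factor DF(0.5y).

1 1/2 9777/10000
2 1 4747/5000
DF(0.5y) = 9777/10000 ≈ 0.977700

step 1 [0.5y] swap r/2=223/9777: DF=(1 − 223/9777·(0))/(1+223/9777) = 9777/10000 ≈ 0.977700
step 2 [1y] zero: DF = P = 4747/5000 ≈ 0.949400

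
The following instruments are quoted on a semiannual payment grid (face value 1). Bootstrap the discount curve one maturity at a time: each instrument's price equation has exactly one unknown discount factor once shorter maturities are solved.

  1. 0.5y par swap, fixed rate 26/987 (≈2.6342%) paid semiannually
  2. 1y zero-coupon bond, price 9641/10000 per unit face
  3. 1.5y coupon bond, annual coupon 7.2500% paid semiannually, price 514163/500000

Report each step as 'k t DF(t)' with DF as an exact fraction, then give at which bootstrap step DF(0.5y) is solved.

step 1 [0.5y] swap r/2=13/987: DF=(1 − 13/987·(0))/(1+13/987) = 987/1000 ≈ 0.987000
step 2 [1y] zero: DF = P = 9641/10000 ≈ 0.964100
step 3 [1.5y] bond c/2=29/800: DF=(514163/500000 − 29/800·(0.987000+0.964100))/(1+29/800) = 9241/10000 ≈ 0.924100

1 1/2 987/1000
2 1 9641/10000
3 3/2 9241/10000
DF(0.5y) is solved at step 1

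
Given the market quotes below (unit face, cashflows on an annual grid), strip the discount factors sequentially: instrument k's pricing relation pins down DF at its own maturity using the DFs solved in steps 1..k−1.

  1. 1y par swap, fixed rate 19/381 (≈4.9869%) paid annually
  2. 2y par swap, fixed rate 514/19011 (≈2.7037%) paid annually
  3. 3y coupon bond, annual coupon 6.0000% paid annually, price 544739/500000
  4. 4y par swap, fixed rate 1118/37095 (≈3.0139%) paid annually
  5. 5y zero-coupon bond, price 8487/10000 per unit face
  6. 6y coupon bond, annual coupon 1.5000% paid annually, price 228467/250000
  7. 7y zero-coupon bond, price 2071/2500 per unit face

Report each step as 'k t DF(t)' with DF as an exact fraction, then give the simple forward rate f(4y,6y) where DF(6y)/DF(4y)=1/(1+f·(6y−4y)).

step 1 [1y] swap r/1=19/381: DF=(1 − 19/381·(0))/(1+19/381) = 381/400 ≈ 0.952500
step 2 [2y] swap r/1=514/19011: DF=(1 − 514/19011·(0.952500))/(1+514/19011) = 4743/5000 ≈ 0.948600
step 3 [3y] bond c/1=3/50: DF=(544739/500000 − 3/50·(0.952500+0.948600))/(1+3/50) = 4601/5000 ≈ 0.920200
step 4 [4y] swap r/1=1118/37095: DF=(1 − 1118/37095·(0.952500+0.948600+0.920200))/(1+1118/37095) = 4441/5000 ≈ 0.888200
step 5 [5y] zero: DF = P = 8487/10000 ≈ 0.848700
step 6 [6y] bond c/1=3/200: DF=(228467/250000 − 3/200·(0.952500+0.948600+0.920200+0.888200+0.848700))/(1+3/200) = 833/1000 ≈ 0.833000
step 7 [7y] zero: DF = P = 2071/2500 ≈ 0.828400

1 1 381/400
2 2 4743/5000
3 3 4601/5000
4 4 4441/5000
5 5 8487/10000
6 6 833/1000
7 7 2071/2500
f(4y,6y) = ((4441/5000)/(833/1000) − 1)/(2) = 138/4165 ≈ 3.3133%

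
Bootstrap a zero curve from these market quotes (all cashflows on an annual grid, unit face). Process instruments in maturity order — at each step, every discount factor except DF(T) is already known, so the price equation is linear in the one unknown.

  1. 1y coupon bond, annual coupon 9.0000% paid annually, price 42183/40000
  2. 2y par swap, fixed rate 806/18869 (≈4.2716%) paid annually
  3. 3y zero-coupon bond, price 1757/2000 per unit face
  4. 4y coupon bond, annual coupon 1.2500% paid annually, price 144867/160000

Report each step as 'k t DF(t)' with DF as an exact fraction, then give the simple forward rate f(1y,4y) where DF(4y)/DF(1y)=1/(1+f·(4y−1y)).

step 1 [1y] bond c/1=9/100: DF=(42183/40000 − 9/100·(0))/(1+9/100) = 387/400 ≈ 0.967500
step 2 [2y] swap r/1=806/18869: DF=(1 − 806/18869·(0.967500))/(1+806/18869) = 4597/5000 ≈ 0.919400
step 3 [3y] zero: DF = P = 1757/2000 ≈ 0.878500
step 4 [4y] bond c/1=1/80: DF=(144867/160000 − 1/80·(0.967500+0.919400+0.878500))/(1+1/80) = 8601/10000 ≈ 0.860100

1 1 387/400
2 2 4597/5000
3 3 1757/2000
4 4 8601/10000
f(1y,4y) = ((387/400)/(8601/10000) − 1)/(3) = 358/8601 ≈ 4.1623%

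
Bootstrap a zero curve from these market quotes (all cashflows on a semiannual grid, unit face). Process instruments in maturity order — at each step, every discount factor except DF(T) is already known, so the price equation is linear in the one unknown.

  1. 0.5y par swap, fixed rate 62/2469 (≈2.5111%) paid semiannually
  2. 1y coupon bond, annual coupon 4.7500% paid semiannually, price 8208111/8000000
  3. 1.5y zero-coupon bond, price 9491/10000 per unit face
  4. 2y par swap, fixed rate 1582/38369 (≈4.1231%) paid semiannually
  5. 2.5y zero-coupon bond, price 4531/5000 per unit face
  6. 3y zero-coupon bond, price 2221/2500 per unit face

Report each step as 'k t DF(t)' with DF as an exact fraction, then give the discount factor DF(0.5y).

1 1/2 2469/2500
2 1 9793/10000
3 3/2 9491/10000
4 2 9209/10000
5 5/2 4531/5000
6 3 2221/2500
DF(0.5y) = 2469/2500 ≈ 0.987600

step 1 [0.5y] swap r/2=31/2469: DF=(1 − 31/2469·(0))/(1+31/2469) = 2469/2500 ≈ 0.987600
step 2 [1y] bond c/2=19/800: DF=(8208111/8000000 − 19/800·(0.987600))/(1+19/800) = 9793/10000 ≈ 0.979300
step 3 [1.5y] zero: DF = P = 9491/10000 ≈ 0.949100
step 4 [2y] swap r/2=791/38369: DF=(1 − 791/38369·(0.987600+0.979300+0.949100))/(1+791/38369) = 9209/10000 ≈ 0.920900
step 5 [2.5y] zero: DF = P = 4531/5000 ≈ 0.906200
step 6 [3y] zero: DF = P = 2221/2500 ≈ 0.888400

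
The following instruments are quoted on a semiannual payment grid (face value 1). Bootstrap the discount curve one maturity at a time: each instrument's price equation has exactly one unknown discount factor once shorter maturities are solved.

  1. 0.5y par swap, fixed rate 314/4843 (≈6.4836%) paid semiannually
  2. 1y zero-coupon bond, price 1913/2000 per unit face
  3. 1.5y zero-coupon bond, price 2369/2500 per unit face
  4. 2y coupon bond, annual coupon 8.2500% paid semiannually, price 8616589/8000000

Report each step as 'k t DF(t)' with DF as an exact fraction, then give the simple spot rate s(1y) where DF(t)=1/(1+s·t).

1 1/2 4843/5000
2 1 1913/2000
3 3/2 2369/2500
4 2 4603/5000
s(1y) = (1/(1913/2000) − 1)/(1) = 87/1913 ≈ 4.5478%

step 1 [0.5y] swap r/2=157/4843: DF=(1 − 157/4843·(0))/(1+157/4843) = 4843/5000 ≈ 0.968600
step 2 [1y] zero: DF = P = 1913/2000 ≈ 0.956500
step 3 [1.5y] zero: DF = P = 2369/2500 ≈ 0.947600
step 4 [2y] bond c/2=33/800: DF=(8616589/8000000 − 33/800·(0.968600+0.956500+0.947600))/(1+33/800) = 4603/5000 ≈ 0.920600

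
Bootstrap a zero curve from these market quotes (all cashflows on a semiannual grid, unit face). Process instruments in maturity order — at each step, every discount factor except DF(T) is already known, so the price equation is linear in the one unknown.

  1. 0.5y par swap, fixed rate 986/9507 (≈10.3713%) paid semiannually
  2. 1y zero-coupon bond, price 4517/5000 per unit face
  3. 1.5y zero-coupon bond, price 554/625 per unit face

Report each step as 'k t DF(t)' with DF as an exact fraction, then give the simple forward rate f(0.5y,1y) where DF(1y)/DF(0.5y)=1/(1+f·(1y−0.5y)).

1 1/2 9507/10000
2 1 4517/5000
3 3/2 554/625
f(0.5y,1y) = ((9507/10000)/(4517/5000) − 1)/(1/2) = 473/4517 ≈ 10.4716%

step 1 [0.5y] swap r/2=493/9507: DF=(1 − 493/9507·(0))/(1+493/9507) = 9507/10000 ≈ 0.950700
step 2 [1y] zero: DF = P = 4517/5000 ≈ 0.903400
step 3 [1.5y] zero: DF = P = 554/625 ≈ 0.886400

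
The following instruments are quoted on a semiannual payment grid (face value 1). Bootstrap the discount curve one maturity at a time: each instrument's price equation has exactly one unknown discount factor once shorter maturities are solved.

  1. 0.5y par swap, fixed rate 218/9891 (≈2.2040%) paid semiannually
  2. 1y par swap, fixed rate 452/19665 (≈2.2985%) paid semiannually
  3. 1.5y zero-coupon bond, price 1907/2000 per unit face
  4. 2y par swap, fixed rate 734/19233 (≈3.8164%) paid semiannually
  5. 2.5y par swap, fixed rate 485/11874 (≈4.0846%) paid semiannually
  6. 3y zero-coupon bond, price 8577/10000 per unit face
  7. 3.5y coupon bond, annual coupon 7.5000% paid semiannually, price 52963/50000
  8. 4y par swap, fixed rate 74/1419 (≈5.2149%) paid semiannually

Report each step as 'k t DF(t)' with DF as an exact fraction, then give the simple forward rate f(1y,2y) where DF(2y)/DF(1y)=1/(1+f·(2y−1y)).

1 1/2 9891/10000
2 1 4887/5000
3 3/2 1907/2000
4 2 4633/5000
5 5/2 903/1000
6 3 8577/10000
7 7/2 8183/10000
8 4 8113/10000
f(1y,2y) = ((4887/5000)/(4633/5000) − 1)/(1) = 254/4633 ≈ 5.4824%

step 1 [0.5y] swap r/2=109/9891: DF=(1 − 109/9891·(0))/(1+109/9891) = 9891/10000 ≈ 0.989100
step 2 [1y] swap r/2=226/19665: DF=(1 − 226/19665·(0.989100))/(1+226/19665) = 4887/5000 ≈ 0.977400
step 3 [1.5y] zero: DF = P = 1907/2000 ≈ 0.953500
step 4 [2y] swap r/2=367/19233: DF=(1 − 367/19233·(0.989100+0.977400+0.953500))/(1+367/19233) = 4633/5000 ≈ 0.926600
step 5 [2.5y] swap r/2=485/23748: DF=(1 − 485/23748·(0.989100+0.977400+0.953500+0.926600))/(1+485/23748) = 903/1000 ≈ 0.903000
step 6 [3y] zero: DF = P = 8577/10000 ≈ 0.857700
step 7 [3.5y] bond c/2=3/80: DF=(52963/50000 − 3/80·(0.989100+0.977400+0.953500+0.926600+0.903000+0.857700))/(1+3/80) = 8183/10000 ≈ 0.818300
step 8 [4y] swap r/2=37/1419: DF=(1 − 37/1419·(0.989100+0.977400+0.953500+0.926600+0.903000+0.857700+0.818300))/(1+37/1419) = 8113/10000 ≈ 0.811300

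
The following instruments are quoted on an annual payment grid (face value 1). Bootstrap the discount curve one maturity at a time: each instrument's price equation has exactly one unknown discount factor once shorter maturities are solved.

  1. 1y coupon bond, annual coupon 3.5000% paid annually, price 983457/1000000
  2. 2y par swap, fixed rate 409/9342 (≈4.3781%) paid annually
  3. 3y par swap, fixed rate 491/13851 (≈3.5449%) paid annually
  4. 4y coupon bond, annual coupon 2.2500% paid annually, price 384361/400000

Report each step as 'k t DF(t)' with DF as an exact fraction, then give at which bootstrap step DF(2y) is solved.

step 1 [1y] bond c/1=7/200: DF=(983457/1000000 − 7/200·(0))/(1+7/200) = 4751/5000 ≈ 0.950200
step 2 [2y] swap r/1=409/9342: DF=(1 − 409/9342·(0.950200))/(1+409/9342) = 4591/5000 ≈ 0.918200
step 3 [3y] swap r/1=491/13851: DF=(1 − 491/13851·(0.950200+0.918200))/(1+491/13851) = 4509/5000 ≈ 0.901800
step 4 [4y] bond c/1=9/400: DF=(384361/400000 − 9/400·(0.950200+0.918200+0.901800))/(1+9/400) = 2197/2500 ≈ 0.878800

1 1 4751/5000
2 2 4591/5000
3 3 4509/5000
4 4 2197/2500
DF(2y) is solved at step 2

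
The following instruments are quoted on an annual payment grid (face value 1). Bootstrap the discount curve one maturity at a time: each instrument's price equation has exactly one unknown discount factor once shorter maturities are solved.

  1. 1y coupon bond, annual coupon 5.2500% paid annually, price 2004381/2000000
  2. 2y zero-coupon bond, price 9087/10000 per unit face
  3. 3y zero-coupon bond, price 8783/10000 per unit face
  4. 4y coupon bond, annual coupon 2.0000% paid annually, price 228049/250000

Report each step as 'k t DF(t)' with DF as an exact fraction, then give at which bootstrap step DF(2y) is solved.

1 1 4761/5000
2 2 9087/10000
3 3 8783/10000
4 4 4203/5000
DF(2y) is solved at step 2

step 1 [1y] bond c/1=21/400: DF=(2004381/2000000 − 21/400·(0))/(1+21/400) = 4761/5000 ≈ 0.952200
step 2 [2y] zero: DF = P = 9087/10000 ≈ 0.908700
step 3 [3y] zero: DF = P = 8783/10000 ≈ 0.878300
step 4 [4y] bond c/1=1/50: DF=(228049/250000 − 1/50·(0.952200+0.908700+0.878300))/(1+1/50) = 4203/5000 ≈ 0.840600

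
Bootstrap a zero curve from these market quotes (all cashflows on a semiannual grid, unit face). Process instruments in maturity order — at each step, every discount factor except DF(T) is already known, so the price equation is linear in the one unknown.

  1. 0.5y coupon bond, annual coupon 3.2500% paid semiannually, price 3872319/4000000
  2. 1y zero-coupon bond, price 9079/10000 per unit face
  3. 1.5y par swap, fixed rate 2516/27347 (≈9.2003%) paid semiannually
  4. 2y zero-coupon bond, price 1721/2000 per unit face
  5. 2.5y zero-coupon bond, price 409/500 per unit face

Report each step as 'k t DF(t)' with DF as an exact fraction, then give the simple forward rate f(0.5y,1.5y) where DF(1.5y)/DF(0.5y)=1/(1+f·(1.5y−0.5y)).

1 1/2 4763/5000
2 1 9079/10000
3 3/2 4371/5000
4 2 1721/2000
5 5/2 409/500
f(0.5y,1.5y) = ((4763/5000)/(4371/5000) − 1)/(1) = 392/4371 ≈ 8.9682%

step 1 [0.5y] bond c/2=13/800: DF=(3872319/4000000 − 13/800·(0))/(1+13/800) = 4763/5000 ≈ 0.952600
step 2 [1y] zero: DF = P = 9079/10000 ≈ 0.907900
step 3 [1.5y] swap r/2=1258/27347: DF=(1 − 1258/27347·(0.952600+0.907900))/(1+1258/27347) = 4371/5000 ≈ 0.874200
step 4 [2y] zero: DF = P = 1721/2000 ≈ 0.860500
step 5 [2.5y] zero: DF = P = 409/500 ≈ 0.818000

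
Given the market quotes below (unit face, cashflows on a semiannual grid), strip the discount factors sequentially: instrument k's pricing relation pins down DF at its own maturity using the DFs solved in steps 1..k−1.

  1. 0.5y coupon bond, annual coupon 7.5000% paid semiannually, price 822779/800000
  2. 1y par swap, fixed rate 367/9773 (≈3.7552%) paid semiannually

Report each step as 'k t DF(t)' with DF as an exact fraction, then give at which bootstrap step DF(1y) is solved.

1 1/2 9913/10000
2 1 9633/10000
DF(1y) is solved at step 2

step 1 [0.5y] bond c/2=3/80: DF=(822779/800000 − 3/80·(0))/(1+3/80) = 9913/10000 ≈ 0.991300
step 2 [1y] swap r/2=367/19546: DF=(1 − 367/19546·(0.991300))/(1+367/19546) = 9633/10000 ≈ 0.963300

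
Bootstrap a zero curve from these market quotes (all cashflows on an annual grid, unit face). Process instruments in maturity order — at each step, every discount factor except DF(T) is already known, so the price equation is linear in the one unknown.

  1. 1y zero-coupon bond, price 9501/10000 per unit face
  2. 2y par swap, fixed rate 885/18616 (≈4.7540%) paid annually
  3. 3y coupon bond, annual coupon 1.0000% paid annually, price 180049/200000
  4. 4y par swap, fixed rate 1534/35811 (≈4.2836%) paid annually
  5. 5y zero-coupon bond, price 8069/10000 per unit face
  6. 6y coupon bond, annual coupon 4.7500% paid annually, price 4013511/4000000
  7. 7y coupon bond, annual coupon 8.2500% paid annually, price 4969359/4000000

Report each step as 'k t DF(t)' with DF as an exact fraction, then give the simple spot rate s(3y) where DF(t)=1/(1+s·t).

1 1 9501/10000
2 2 1823/2000
3 3 8729/10000
4 4 4233/5000
5 5 8069/10000
6 6 7589/10000
7 7 3777/5000
s(3y) = (1/(8729/10000) − 1)/(3) = 1271/26187 ≈ 4.8536%

step 1 [1y] zero: DF = P = 9501/10000 ≈ 0.950100
step 2 [2y] swap r/1=885/18616: DF=(1 − 885/18616·(0.950100))/(1+885/18616) = 1823/2000 ≈ 0.911500
step 3 [3y] bond c/1=1/100: DF=(180049/200000 − 1/100·(0.950100+0.911500))/(1+1/100) = 8729/10000 ≈ 0.872900
step 4 [4y] swap r/1=1534/35811: DF=(1 − 1534/35811·(0.950100+0.911500+0.872900))/(1+1534/35811) = 4233/5000 ≈ 0.846600
step 5 [5y] zero: DF = P = 8069/10000 ≈ 0.806900
step 6 [6y] bond c/1=19/400: DF=(4013511/4000000 − 19/400·(0.950100+0.911500+0.872900+0.846600+0.806900))/(1+19/400) = 7589/10000 ≈ 0.758900
step 7 [7y] bond c/1=33/400: DF=(4969359/4000000 − 33/400·(0.950100+0.911500+0.872900+0.846600+0.806900+0.758900))/(1+33/400) = 3777/5000 ≈ 0.755400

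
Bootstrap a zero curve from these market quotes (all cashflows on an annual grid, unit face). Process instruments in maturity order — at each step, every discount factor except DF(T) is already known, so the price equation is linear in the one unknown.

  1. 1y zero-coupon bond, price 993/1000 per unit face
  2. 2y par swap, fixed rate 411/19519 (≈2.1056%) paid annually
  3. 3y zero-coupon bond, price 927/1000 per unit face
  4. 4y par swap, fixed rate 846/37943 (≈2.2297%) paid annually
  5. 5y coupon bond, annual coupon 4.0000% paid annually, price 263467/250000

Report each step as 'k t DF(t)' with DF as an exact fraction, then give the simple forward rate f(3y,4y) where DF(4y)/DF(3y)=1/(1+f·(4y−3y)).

step 1 [1y] zero: DF = P = 993/1000 ≈ 0.993000
step 2 [2y] swap r/1=411/19519: DF=(1 − 411/19519·(0.993000))/(1+411/19519) = 9589/10000 ≈ 0.958900
step 3 [3y] zero: DF = P = 927/1000 ≈ 0.927000
step 4 [4y] swap r/1=846/37943: DF=(1 − 846/37943·(0.993000+0.958900+0.927000))/(1+846/37943) = 4577/5000 ≈ 0.915400
step 5 [5y] bond c/1=1/25: DF=(263467/250000 − 1/25·(0.993000+0.958900+0.927000+0.915400))/(1+1/25) = 4337/5000 ≈ 0.867400

1 1 993/1000
2 2 9589/10000
3 3 927/1000
4 4 4577/5000
5 5 4337/5000
f(3y,4y) = ((927/1000)/(4577/5000) − 1)/(1) = 58/4577 ≈ 1.2672%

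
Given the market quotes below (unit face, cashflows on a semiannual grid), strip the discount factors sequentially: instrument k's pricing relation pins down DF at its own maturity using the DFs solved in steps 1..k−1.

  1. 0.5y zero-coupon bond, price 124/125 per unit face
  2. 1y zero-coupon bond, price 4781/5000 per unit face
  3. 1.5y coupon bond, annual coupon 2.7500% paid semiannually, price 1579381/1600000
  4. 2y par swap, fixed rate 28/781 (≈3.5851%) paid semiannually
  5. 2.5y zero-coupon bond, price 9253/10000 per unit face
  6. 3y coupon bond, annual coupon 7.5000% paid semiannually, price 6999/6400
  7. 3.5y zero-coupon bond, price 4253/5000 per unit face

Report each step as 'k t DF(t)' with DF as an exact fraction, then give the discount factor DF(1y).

step 1 [0.5y] zero: DF = P = 124/125 ≈ 0.992000
step 2 [1y] zero: DF = P = 4781/5000 ≈ 0.956200
step 3 [1.5y] bond c/2=11/800: DF=(1579381/1600000 − 11/800·(0.992000+0.956200))/(1+11/800) = 9473/10000 ≈ 0.947300
step 4 [2y] swap r/2=14/781: DF=(1 − 14/781·(0.992000+0.956200+0.947300))/(1+14/781) = 4657/5000 ≈ 0.931400
step 5 [2.5y] zero: DF = P = 9253/10000 ≈ 0.925300
step 6 [3y] bond c/2=3/80: DF=(6999/6400 − 3/80·(0.992000+0.956200+0.947300+0.931400+0.925300))/(1+3/80) = 8823/10000 ≈ 0.882300
step 7 [3.5y] zero: DF = P = 4253/5000 ≈ 0.850600

1 1/2 124/125
2 1 4781/5000
3 3/2 9473/10000
4 2 4657/5000
5 5/2 9253/10000
6 3 8823/10000
7 7/2 4253/5000
DF(1y) = 4781/5000 ≈ 0.956200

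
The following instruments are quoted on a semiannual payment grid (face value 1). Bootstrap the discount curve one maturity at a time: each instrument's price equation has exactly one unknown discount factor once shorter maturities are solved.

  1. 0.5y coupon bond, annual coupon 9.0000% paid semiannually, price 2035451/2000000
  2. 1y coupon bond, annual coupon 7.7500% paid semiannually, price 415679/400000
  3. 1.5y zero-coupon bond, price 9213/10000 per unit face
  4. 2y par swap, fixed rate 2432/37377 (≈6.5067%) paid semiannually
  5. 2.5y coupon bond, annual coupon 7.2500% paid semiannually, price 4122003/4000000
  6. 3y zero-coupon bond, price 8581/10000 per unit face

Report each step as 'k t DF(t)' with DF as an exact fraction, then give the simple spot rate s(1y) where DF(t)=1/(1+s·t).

step 1 [0.5y] bond c/2=9/200: DF=(2035451/2000000 − 9/200·(0))/(1+9/200) = 9739/10000 ≈ 0.973900
step 2 [1y] bond c/2=31/800: DF=(415679/400000 − 31/800·(0.973900))/(1+31/800) = 9641/10000 ≈ 0.964100
step 3 [1.5y] zero: DF = P = 9213/10000 ≈ 0.921300
step 4 [2y] swap r/2=1216/37377: DF=(1 − 1216/37377·(0.973900+0.964100+0.921300))/(1+1216/37377) = 549/625 ≈ 0.878400
step 5 [2.5y] bond c/2=29/800: DF=(4122003/4000000 − 29/800·(0.973900+0.964100+0.921300+0.878400))/(1+29/800) = 8637/10000 ≈ 0.863700
step 6 [3y] zero: DF = P = 8581/10000 ≈ 0.858100

1 1/2 9739/10000
2 1 9641/10000
3 3/2 9213/10000
4 2 549/625
5 5/2 8637/10000
6 3 8581/10000
s(1y) = (1/(9641/10000) − 1)/(1) = 359/9641 ≈ 3.7237%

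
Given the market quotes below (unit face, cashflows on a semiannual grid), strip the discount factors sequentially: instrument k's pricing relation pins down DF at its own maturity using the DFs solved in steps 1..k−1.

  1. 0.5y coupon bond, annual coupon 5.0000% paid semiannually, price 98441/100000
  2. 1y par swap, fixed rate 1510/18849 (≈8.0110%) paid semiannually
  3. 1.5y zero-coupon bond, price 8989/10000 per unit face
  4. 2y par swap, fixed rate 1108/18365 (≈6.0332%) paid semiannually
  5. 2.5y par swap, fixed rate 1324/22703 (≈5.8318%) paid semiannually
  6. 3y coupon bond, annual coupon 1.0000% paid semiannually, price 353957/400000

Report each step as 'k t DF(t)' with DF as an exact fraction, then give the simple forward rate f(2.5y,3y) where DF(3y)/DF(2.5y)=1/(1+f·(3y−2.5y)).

step 1 [0.5y] bond c/2=1/40: DF=(98441/100000 − 1/40·(0))/(1+1/40) = 2401/2500 ≈ 0.960400
step 2 [1y] swap r/2=755/18849: DF=(1 − 755/18849·(0.960400))/(1+755/18849) = 1849/2000 ≈ 0.924500
step 3 [1.5y] zero: DF = P = 8989/10000 ≈ 0.898900
step 4 [2y] swap r/2=554/18365: DF=(1 − 554/18365·(0.960400+0.924500+0.898900))/(1+554/18365) = 2223/2500 ≈ 0.889200
step 5 [2.5y] swap r/2=662/22703: DF=(1 − 662/22703·(0.960400+0.924500+0.898900+0.889200))/(1+662/22703) = 2169/2500 ≈ 0.867600
step 6 [3y] bond c/2=1/200: DF=(353957/400000 − 1/200·(0.960400+0.924500+0.898900+0.889200+0.867600))/(1+1/200) = 8579/10000 ≈ 0.857900

1 1/2 2401/2500
2 1 1849/2000
3 3/2 8989/10000
4 2 2223/2500
5 5/2 2169/2500
6 3 8579/10000
f(2.5y,3y) = ((2169/2500)/(8579/10000) − 1)/(1/2) = 194/8579 ≈ 2.2613%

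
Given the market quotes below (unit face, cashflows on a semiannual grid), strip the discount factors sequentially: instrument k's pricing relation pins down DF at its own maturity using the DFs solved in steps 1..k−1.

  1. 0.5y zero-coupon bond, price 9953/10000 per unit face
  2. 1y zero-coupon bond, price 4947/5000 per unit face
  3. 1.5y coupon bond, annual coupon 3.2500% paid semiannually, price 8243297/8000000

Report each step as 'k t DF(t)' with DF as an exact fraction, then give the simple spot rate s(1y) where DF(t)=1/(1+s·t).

1 1/2 9953/10000
2 1 4947/5000
3 3/2 4911/5000
s(1y) = (1/(4947/5000) − 1)/(1) = 53/4947 ≈ 1.0714%

step 1 [0.5y] zero: DF = P = 9953/10000 ≈ 0.995300
step 2 [1y] zero: DF = P = 4947/5000 ≈ 0.989400
step 3 [1.5y] bond c/2=13/800: DF=(8243297/8000000 − 13/800·(0.995300+0.989400))/(1+13/800) = 4911/5000 ≈ 0.982200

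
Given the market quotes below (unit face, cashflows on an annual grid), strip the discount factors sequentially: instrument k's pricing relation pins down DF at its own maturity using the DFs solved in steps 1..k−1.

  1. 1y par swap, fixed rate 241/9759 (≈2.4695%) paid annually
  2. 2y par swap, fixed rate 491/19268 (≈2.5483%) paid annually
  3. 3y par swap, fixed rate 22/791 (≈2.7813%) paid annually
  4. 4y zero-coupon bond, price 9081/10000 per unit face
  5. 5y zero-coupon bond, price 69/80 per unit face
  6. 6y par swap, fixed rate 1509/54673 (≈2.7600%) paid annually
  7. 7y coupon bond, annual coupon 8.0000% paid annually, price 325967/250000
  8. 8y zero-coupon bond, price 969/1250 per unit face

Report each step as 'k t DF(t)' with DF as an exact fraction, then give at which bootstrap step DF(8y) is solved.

1 1 9759/10000
2 2 9509/10000
3 3 1151/1250
4 4 9081/10000
5 5 69/80
6 6 8491/10000
7 7 8023/10000
8 8 969/1250
DF(8y) is solved at step 8

step 1 [1y] swap r/1=241/9759: DF=(1 − 241/9759·(0))/(1+241/9759) = 9759/10000 ≈ 0.975900
step 2 [2y] swap r/1=491/19268: DF=(1 − 491/19268·(0.975900))/(1+491/19268) = 9509/10000 ≈ 0.950900
step 3 [3y] swap r/1=22/791: DF=(1 − 22/791·(0.975900+0.950900))/(1+22/791) = 1151/1250 ≈ 0.920800
step 4 [4y] zero: DF = P = 9081/10000 ≈ 0.908100
step 5 [5y] zero: DF = P = 69/80 ≈ 0.862500
step 6 [6y] swap r/1=1509/54673: DF=(1 − 1509/54673·(0.975900+0.950900+0.920800+0.908100+0.862500))/(1+1509/54673) = 8491/10000 ≈ 0.849100
step 7 [7y] bond c/1=2/25: DF=(325967/250000 − 2/25·(0.975900+0.950900+0.920800+0.908100+0.862500+0.849100))/(1+2/25) = 8023/10000 ≈ 0.802300
step 8 [8y] zero: DF = P = 969/1250 ≈ 0.775200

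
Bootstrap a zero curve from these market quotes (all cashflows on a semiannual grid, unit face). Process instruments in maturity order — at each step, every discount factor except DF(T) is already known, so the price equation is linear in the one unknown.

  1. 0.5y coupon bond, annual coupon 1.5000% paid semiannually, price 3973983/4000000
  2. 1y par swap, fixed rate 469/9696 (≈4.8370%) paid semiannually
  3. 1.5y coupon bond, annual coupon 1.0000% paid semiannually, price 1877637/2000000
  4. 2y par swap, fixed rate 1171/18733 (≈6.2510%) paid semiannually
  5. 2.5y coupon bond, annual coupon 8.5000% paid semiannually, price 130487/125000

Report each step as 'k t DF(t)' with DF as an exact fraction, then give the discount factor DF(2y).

1 1/2 9861/10000
2 1 9531/10000
3 3/2 1849/2000
4 2 8829/10000
5 5/2 4243/5000
DF(2y) = 8829/10000 ≈ 0.882900

step 1 [0.5y] bond c/2=3/400: DF=(3973983/4000000 − 3/400·(0))/(1+3/400) = 9861/10000 ≈ 0.986100
step 2 [1y] swap r/2=469/19392: DF=(1 − 469/19392·(0.986100))/(1+469/19392) = 9531/10000 ≈ 0.953100
step 3 [1.5y] bond c/2=1/200: DF=(1877637/2000000 − 1/200·(0.986100+0.953100))/(1+1/200) = 1849/2000 ≈ 0.924500
step 4 [2y] swap r/2=1171/37466: DF=(1 − 1171/37466·(0.986100+0.953100+0.924500))/(1+1171/37466) = 8829/10000 ≈ 0.882900
step 5 [2.5y] bond c/2=17/400: DF=(130487/125000 − 17/400·(0.986100+0.953100+0.924500+0.882900))/(1+17/400) = 4243/5000 ≈ 0.848600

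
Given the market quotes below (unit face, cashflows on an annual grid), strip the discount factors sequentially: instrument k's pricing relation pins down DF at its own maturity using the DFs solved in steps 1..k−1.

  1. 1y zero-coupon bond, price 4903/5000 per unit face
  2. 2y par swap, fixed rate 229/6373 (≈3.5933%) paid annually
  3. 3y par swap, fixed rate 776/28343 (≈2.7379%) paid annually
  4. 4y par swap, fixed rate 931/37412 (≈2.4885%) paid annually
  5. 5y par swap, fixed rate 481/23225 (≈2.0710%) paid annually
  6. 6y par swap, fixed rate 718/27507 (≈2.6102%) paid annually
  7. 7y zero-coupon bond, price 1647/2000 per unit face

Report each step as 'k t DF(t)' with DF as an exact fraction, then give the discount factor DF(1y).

step 1 [1y] zero: DF = P = 4903/5000 ≈ 0.980600
step 2 [2y] swap r/1=229/6373: DF=(1 − 229/6373·(0.980600))/(1+229/6373) = 9313/10000 ≈ 0.931300
step 3 [3y] swap r/1=776/28343: DF=(1 − 776/28343·(0.980600+0.931300))/(1+776/28343) = 1153/1250 ≈ 0.922400
step 4 [4y] swap r/1=931/37412: DF=(1 − 931/37412·(0.980600+0.931300+0.922400))/(1+931/37412) = 9069/10000 ≈ 0.906900
step 5 [5y] swap r/1=481/23225: DF=(1 − 481/23225·(0.980600+0.931300+0.922400+0.906900))/(1+481/23225) = 4519/5000 ≈ 0.903800
step 6 [6y] swap r/1=718/27507: DF=(1 − 718/27507·(0.980600+0.931300+0.922400+0.906900+0.903800))/(1+718/27507) = 2141/2500 ≈ 0.856400
step 7 [7y] zero: DF = P = 1647/2000 ≈ 0.823500

1 1 4903/5000
2 2 9313/10000
3 3 1153/1250
4 4 9069/10000
5 5 4519/5000
6 6 2141/2500
7 7 1647/2000
DF(1y) = 4903/5000 ≈ 0.980600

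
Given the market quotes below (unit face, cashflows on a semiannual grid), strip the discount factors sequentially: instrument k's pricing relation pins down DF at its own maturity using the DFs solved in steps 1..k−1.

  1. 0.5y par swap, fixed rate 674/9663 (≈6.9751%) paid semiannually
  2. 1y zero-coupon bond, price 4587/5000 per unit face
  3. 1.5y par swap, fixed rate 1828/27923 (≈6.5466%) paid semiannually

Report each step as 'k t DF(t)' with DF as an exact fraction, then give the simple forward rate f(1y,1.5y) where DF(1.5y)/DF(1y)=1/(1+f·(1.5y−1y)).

1 1/2 9663/10000
2 1 4587/5000
3 3/2 4543/5000
f(1y,1.5y) = ((4587/5000)/(4543/5000) − 1)/(1/2) = 8/413 ≈ 1.9370%

step 1 [0.5y] swap r/2=337/9663: DF=(1 − 337/9663·(0))/(1+337/9663) = 9663/10000 ≈ 0.966300
step 2 [1y] zero: DF = P = 4587/5000 ≈ 0.917400
step 3 [1.5y] swap r/2=914/27923: DF=(1 − 914/27923·(0.966300+0.917400))/(1+914/27923) = 4543/5000 ≈ 0.908600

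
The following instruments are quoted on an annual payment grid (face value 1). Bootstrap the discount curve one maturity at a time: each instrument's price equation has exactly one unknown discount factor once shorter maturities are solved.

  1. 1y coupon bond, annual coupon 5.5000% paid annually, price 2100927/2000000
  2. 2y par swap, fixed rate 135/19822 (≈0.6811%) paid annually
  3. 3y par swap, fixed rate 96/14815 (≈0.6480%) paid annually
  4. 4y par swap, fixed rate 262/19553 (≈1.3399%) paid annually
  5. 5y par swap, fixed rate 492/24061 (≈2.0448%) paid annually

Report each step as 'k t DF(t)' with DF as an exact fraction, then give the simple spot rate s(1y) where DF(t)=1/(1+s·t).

step 1 [1y] bond c/1=11/200: DF=(2100927/2000000 − 11/200·(0))/(1+11/200) = 9957/10000 ≈ 0.995700
step 2 [2y] swap r/1=135/19822: DF=(1 − 135/19822·(0.995700))/(1+135/19822) = 1973/2000 ≈ 0.986500
step 3 [3y] swap r/1=96/14815: DF=(1 − 96/14815·(0.995700+0.986500))/(1+96/14815) = 613/625 ≈ 0.980800
step 4 [4y] swap r/1=262/19553: DF=(1 − 262/19553·(0.995700+0.986500+0.980800))/(1+262/19553) = 2369/2500 ≈ 0.947600
step 5 [5y] swap r/1=492/24061: DF=(1 − 492/24061·(0.995700+0.986500+0.980800+0.947600))/(1+492/24061) = 1127/1250 ≈ 0.901600

1 1 9957/10000
2 2 1973/2000
3 3 613/625
4 4 2369/2500
5 5 1127/1250
s(1y) = (1/(9957/10000) − 1)/(1) = 43/9957 ≈ 0.4319%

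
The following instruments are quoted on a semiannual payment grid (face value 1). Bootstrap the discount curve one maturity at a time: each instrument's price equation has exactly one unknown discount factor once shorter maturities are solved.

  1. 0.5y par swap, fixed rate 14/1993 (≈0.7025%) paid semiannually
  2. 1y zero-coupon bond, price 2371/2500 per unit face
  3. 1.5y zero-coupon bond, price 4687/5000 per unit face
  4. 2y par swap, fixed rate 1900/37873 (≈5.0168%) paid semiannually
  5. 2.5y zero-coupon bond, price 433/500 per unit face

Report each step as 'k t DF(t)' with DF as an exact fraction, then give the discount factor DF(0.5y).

1 1/2 1993/2000
2 1 2371/2500
3 3/2 4687/5000
4 2 181/200
5 5/2 433/500
DF(0.5y) = 1993/2000 ≈ 0.996500

step 1 [0.5y] swap r/2=7/1993: DF=(1 − 7/1993·(0))/(1+7/1993) = 1993/2000 ≈ 0.996500
step 2 [1y] zero: DF = P = 2371/2500 ≈ 0.948400
step 3 [1.5y] zero: DF = P = 4687/5000 ≈ 0.937400
step 4 [2y] swap r/2=950/37873: DF=(1 − 950/37873·(0.996500+0.948400+0.937400))/(1+950/37873) = 181/200 ≈ 0.905000
step 5 [2.5y] zero: DF = P = 433/500 ≈ 0.866000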